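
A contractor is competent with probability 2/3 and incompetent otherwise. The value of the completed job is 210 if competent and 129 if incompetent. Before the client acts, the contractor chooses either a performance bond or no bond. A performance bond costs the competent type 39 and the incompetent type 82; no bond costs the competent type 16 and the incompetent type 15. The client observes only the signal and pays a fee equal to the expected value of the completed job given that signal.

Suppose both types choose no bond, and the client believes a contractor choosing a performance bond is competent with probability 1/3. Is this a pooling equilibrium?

Yes

At the pooled signal (no bond) the client holds the prior 2/3 and pays 2/3·210 + 1/3·129 = 183. Off-path (bond) belief 1/3 gives 1/3·210 + 2/3·129 = 156.
Competent: no bond gives 183 − 16 = 167; bond gives 156 − 39 = 117. Stays. ✓
Incompetent: no bond gives 183 − 15 = 168; bond gives 156 − 82 = 74. Stays. ✓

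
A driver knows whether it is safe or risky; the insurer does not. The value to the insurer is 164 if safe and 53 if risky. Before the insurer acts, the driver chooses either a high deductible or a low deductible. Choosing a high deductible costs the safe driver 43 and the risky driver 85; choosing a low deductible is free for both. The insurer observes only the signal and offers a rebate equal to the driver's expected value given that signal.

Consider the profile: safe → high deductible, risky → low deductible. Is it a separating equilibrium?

If types separate, high deductible earns payment 164 and low deductible earns 53.
Safe: high deductible gives 164 − 43 = 121; low deductible gives 53 − 0 = 53. No deviation. ✓
Risky: low deductible gives 53 − 0 = 53; high deductible gives 164 − 85 = 79. Would deviate. ✗

No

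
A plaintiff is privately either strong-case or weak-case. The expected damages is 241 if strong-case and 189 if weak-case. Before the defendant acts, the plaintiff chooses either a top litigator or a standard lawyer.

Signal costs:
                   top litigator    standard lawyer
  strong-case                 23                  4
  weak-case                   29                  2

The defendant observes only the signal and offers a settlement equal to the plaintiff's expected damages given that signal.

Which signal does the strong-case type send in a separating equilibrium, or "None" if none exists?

Try strong-case → top litigator, weak-case → standard lawyer:
  Under separation the defendant infers type exactly: top litigator → strong-case (pays 241), standard lawyer → weak-case (pays 189).
  Strong-case: top litigator gives 241 − 23 = 218; standard lawyer gives 189 − 4 = 185. No deviation. ✓
  Weak-case: standard lawyer gives 189 − 2 = 187; top litigator gives 241 − 29 = 212. Would deviate. ✗
Try strong-case → standard lawyer, weak-case → top litigator:
  Under separation the defendant infers type exactly: standard lawyer → strong-case (pays 241), top litigator → weak-case (pays 189).
  Strong-case: standard lawyer gives 241 − 4 = 237; top litigator gives 189 − 23 = 166. No deviation. ✓
  Weak-case: top litigator gives 189 − 29 = 160; standard lawyer gives 241 − 2 = 239. Would deviate. ✗
Neither assignment is incentive-compatible.

None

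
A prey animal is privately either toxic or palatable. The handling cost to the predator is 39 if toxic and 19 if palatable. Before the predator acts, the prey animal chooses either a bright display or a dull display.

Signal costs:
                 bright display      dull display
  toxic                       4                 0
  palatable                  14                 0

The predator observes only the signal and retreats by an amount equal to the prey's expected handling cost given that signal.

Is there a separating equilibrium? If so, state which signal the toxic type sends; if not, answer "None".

Try toxic → bright display, palatable → dull display:
  If types separate, bright display earns payment 39 and dull display earns 19.
  Toxic: bright display gives 39 − 4 = 35; dull display gives 19 − 0 = 19. No deviation. ✓
  Palatable: dull display gives 19 − 0 = 19; bright display gives 39 − 14 = 25. Would deviate. ✗
Try toxic → dull display, palatable → bright display:
  If types separate, dull display earns payment 39 and bright display earns 19.
  Toxic: dull display gives 39 − 0 = 39; bright display gives 19 − 4 = 15. No deviation. ✓
  Palatable: bright display gives 19 − 14 = 5; dull display gives 39 − 0 = 39. Would deviate. ✗
Neither assignment is incentive-compatible.

None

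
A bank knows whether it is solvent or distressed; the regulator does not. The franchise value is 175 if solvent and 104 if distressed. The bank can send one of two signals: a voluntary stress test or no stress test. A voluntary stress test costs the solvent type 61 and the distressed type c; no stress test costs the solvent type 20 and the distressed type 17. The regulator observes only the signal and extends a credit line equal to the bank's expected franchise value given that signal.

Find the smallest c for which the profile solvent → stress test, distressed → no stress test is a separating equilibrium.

Under separation: stress test → solvent (pays 175); no stress test → distressed (pays 104).
Solvent: 175 − 61 = 114 ≥ 104 − 20 = 84. Holds regardless of c. ✓
Distressed: 104 − 17 ≥ 175 − c, so c ≥ 175 − 87 = 88.

88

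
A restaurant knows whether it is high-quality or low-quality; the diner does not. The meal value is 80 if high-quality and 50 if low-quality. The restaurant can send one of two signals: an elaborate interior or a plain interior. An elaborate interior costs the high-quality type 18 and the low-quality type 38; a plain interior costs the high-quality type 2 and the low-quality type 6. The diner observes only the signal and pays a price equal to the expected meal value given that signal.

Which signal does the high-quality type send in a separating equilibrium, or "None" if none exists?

elaborate interior

Try high-quality → elaborate interior, low-quality → plain interior:
  Under separation the diner infers type exactly: elaborate interior → high-quality (pays 80), plain interior → low-quality (pays 50).
  High-quality: elaborate interior gives 80 − 18 = 62; plain interior gives 50 − 2 = 48. No deviation. ✓
  Low-quality: plain interior gives 50 − 6 = 44; elaborate interior gives 80 − 38 = 42. No deviation. ✓
Both hold — the high-quality type sends elaborate interior.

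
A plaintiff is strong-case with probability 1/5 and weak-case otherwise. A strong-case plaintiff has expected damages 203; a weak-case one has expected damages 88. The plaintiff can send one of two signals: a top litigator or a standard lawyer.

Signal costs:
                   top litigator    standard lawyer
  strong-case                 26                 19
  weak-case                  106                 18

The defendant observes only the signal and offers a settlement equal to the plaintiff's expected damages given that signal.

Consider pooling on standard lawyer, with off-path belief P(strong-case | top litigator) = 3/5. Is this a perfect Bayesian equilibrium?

At the pooled signal (standard lawyer) the defendant holds the prior 1/5 and pays 1/5·203 + 4/5·88 = 111. Off-path (top litigator) belief 3/5 gives 3/5·203 + 2/5·88 = 157.
Strong-case: standard lawyer gives 111 − 19 = 92; top litigator gives 157 − 26 = 131. Deviates. ✗
Weak-case: standard lawyer gives 111 − 18 = 93; top litigator gives 157 − 106 = 51. Stays. ✓

No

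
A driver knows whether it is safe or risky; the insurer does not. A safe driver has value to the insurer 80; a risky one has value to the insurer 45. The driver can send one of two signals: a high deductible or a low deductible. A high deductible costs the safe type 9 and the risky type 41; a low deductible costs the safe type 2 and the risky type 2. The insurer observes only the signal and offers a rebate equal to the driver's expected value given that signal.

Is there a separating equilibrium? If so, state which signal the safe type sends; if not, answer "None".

Try safe → high deductible, risky → low deductible:
  Under separation the insurer infers type exactly: high deductible → safe (pays 80), low deductible → risky (pays 45).
  Safe: high deductible gives 80 − 9 = 71; low deductible gives 45 − 2 = 43. No deviation. ✓
  Risky: low deductible gives 45 − 2 = 43; high deductible gives 80 − 41 = 39. No deviation. ✓
Both hold — the safe type sends high deductible.

high deductible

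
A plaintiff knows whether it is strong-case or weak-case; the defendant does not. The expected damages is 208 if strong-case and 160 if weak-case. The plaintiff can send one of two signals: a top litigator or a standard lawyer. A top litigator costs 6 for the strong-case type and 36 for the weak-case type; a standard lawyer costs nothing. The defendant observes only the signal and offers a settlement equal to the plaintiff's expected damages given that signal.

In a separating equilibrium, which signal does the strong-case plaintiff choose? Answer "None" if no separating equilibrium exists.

None

Try strong-case → top litigator, weak-case → standard lawyer:
  If types separate, top litigator earns payment 208 and standard lawyer earns 160.
  Strong-case: top litigator gives 208 − 6 = 202; standard lawyer gives 160 − 0 = 160. No deviation. ✓
  Weak-case: standard lawyer gives 160 − 0 = 160; top litigator gives 208 − 36 = 172. Would deviate. ✗
Try strong-case → standard lawyer, weak-case → top litigator:
  If types separate, standard lawyer earns payment 208 and top litigator earns 160.
  Strong-case: standard lawyer gives 208 − 0 = 208; top litigator gives 160 − 6 = 154. No deviation. ✓
  Weak-case: top litigator gives 160 − 36 = 124; standard lawyer gives 208 − 0 = 208. Would deviate. ✗
Neither assignment is incentive-compatible.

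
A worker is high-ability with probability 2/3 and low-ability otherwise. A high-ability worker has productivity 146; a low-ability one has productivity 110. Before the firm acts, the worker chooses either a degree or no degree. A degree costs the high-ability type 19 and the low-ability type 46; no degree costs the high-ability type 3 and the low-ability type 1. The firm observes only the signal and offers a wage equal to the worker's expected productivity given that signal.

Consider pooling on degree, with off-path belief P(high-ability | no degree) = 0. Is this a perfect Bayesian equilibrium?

On the equilibrium path (degree) the firm holds the prior 2/3 and pays 2/3·146 + 1/3·110 = 134. Off-path (no degree) belief 0 gives 0·146 + 1·110 = 110.
High-ability: degree gives 134 − 19 = 115; no degree gives 110 − 3 = 107. Stays. ✓
Low-ability: degree gives 134 − 46 = 88; no degree gives 110 − 1 = 109. Deviates. ✗

No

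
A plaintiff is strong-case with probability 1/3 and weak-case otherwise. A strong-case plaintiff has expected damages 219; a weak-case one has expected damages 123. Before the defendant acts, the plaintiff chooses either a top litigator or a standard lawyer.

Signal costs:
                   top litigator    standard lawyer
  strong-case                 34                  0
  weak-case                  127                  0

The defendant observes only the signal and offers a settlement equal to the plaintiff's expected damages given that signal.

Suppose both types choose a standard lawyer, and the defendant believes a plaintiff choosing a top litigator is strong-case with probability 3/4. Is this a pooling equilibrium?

No

At the pooled signal (standard lawyer) the defendant holds the prior 1/3 and pays 1/3·219 + 2/3·123 = 155. Off-path (top litigator) belief 3/4 gives 3/4·219 + 1/4·123 = 195.
Strong-case: standard lawyer gives 155 − 0 = 155; top litigator gives 195 − 34 = 161. Deviates. ✗
Weak-case: standard lawyer gives 155 − 0 = 155; top litigator gives 195 − 127 = 68. Stays. ✓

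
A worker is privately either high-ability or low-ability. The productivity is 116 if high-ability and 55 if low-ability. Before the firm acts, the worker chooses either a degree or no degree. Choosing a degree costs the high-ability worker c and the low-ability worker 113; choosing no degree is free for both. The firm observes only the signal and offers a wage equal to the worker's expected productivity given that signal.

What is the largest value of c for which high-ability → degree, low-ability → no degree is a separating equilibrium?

61

Under separation: degree → high-ability (pays 116); no degree → low-ability (pays 55).
Low-ability: 55 − 0 = 55 ≥ 116 − 113 = 3. Holds regardless of c. ✓
High-ability: 116 − c ≥ 55 − 0, so c ≤ 116 − 55 = 61.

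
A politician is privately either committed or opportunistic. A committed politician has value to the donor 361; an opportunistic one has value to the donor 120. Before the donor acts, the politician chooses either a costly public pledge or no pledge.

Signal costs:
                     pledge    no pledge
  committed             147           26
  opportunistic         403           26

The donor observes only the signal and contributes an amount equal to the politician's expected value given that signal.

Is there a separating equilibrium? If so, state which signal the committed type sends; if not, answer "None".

pledge

Try committed → pledge, opportunistic → no pledge:
  If types separate, pledge earns payment 361 and no pledge earns 120.
  Committed: pledge gives 361 − 147 = 214; no pledge gives 120 − 26 = 94. No deviation. ✓
  Opportunistic: no pledge gives 120 − 26 = 94; pledge gives 361 − 403 = -42. No deviation. ✓
Both hold — the committed type sends pledge.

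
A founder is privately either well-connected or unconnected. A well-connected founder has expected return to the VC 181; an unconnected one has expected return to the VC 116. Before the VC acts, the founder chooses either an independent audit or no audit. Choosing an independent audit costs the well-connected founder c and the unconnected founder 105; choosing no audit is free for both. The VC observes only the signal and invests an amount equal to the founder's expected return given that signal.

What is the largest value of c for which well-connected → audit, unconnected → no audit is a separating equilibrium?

Under separation: audit → well-connected (pays 181); no audit → unconnected (pays 116).
Unconnected: 116 − 0 = 116 ≥ 181 − 105 = 76. Holds regardless of c. ✓
Well-connected: 181 − c ≥ 116 − 0, so c ≤ 181 − 116 = 65.

65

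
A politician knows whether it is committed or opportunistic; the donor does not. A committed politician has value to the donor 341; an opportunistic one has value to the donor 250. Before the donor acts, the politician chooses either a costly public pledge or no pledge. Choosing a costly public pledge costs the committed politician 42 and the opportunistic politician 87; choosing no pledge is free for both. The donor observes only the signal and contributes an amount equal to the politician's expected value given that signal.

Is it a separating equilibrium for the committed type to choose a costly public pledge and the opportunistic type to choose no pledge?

If types separate, pledge earns payment 341 and no pledge earns 250.
Committed: pledge gives 341 − 42 = 299; no pledge gives 250 − 0 = 250. No deviation. ✓
Opportunistic: no pledge gives 250 − 0 = 250; pledge gives 341 − 87 = 254. Would deviate. ✗

No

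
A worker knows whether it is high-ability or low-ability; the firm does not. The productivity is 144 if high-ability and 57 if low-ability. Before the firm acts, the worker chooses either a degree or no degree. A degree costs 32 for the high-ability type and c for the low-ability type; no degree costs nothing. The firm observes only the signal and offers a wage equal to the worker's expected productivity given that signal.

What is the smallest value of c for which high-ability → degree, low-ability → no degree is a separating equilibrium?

87

Under separation: degree → high-ability (pays 144); no degree → low-ability (pays 57).
High-ability: 144 − 32 = 112 ≥ 57 − 0 = 57. Holds regardless of c. ✓
Low-ability: 57 − 0 ≥ 144 − c, so c ≥ 144 − 57 = 87.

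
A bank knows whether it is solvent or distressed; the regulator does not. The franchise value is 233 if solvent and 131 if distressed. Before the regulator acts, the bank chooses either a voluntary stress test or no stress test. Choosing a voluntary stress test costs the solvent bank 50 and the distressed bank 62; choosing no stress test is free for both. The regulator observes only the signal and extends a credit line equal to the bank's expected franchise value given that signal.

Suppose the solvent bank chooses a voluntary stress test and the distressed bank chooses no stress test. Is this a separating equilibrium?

No

Under separation the regulator infers type exactly: stress test → solvent (pays 233), no stress test → distressed (pays 131).
Solvent: stress test gives 233 − 50 = 183; no stress test gives 131 − 0 = 131. No deviation. ✓
Distressed: no stress test gives 131 − 0 = 131; stress test gives 233 − 62 = 171. Would deviate. ✗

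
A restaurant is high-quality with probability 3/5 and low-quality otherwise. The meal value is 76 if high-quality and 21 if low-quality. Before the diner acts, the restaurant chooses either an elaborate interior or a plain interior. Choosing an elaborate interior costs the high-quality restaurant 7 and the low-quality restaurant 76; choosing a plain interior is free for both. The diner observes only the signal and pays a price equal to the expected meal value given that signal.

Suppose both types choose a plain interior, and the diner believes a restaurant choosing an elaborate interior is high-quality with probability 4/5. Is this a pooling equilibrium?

No

On the equilibrium path (plain interior) the diner holds the prior 3/5 and pays 3/5·76 + 2/5·21 = 54. Off-path (elaborate interior) belief 4/5 gives 4/5·76 + 1/5·21 = 65.
High-quality: plain interior gives 54 − 0 = 54; elaborate interior gives 65 − 7 = 58. Deviates. ✗
Low-quality: plain interior gives 54 − 0 = 54; elaborate interior gives 65 − 76 = -11. Stays. ✓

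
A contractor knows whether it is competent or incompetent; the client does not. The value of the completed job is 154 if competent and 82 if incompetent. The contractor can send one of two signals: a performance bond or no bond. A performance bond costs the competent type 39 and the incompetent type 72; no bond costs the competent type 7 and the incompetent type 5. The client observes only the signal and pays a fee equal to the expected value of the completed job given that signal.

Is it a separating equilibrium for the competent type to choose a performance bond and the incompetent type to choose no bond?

If types separate, bond earns payment 154 and no bond earns 82.
Competent: bond gives 154 − 39 = 115; no bond gives 82 − 7 = 75. No deviation. ✓
Incompetent: no bond gives 82 − 5 = 77; bond gives 154 − 72 = 82. Would deviate. ✗

No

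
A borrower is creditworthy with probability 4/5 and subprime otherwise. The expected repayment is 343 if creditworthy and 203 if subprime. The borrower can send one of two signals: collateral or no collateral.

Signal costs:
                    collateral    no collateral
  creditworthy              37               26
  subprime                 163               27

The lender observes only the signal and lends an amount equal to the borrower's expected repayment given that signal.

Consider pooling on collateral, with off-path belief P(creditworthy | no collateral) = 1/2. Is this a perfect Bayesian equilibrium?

No

At the pooled signal (collateral) the lender holds the prior 4/5 and pays 4/5·343 + 1/5·203 = 315. Off-path (no collateral) belief 1/2 gives 1/2·343 + 1/2·203 = 273.
Creditworthy: collateral gives 315 − 37 = 278; no collateral gives 273 − 26 = 247. Stays. ✓
Subprime: collateral gives 315 − 163 = 152; no collateral gives 273 − 27 = 246. Deviates. ✗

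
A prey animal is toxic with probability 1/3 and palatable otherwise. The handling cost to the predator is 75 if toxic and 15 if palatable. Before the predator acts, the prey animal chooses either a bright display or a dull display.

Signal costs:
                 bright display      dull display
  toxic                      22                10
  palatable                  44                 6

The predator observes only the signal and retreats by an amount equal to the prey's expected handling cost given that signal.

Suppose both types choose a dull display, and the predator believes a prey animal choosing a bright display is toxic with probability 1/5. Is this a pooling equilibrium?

Yes

At the pooled signal (dull display) the predator holds the prior 1/3 and pays 1/3·75 + 2/3·15 = 35. Off-path (bright display) belief 1/5 gives 1/5·75 + 4/5·15 = 27.
Toxic: dull display gives 35 − 10 = 25; bright display gives 27 − 22 = 5. Stays. ✓
Palatable: dull display gives 35 − 6 = 29; bright display gives 27 − 44 = -17. Stays. ✓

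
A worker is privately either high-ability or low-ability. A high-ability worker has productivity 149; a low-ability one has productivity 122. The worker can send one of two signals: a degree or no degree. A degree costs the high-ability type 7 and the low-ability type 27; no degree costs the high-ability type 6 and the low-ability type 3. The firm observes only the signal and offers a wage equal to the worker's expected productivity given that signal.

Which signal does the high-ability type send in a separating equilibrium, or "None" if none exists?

Try high-ability → degree, low-ability → no degree:
  If types separate, degree earns payment 149 and no degree earns 122.
  High-ability: degree gives 149 − 7 = 142; no degree gives 122 − 6 = 116. No deviation. ✓
  Low-ability: no degree gives 122 − 3 = 119; degree gives 149 − 27 = 122. Would deviate. ✗
Try high-ability → no degree, low-ability → degree:
  If types separate, no degree earns payment 149 and degree earns 122.
  High-ability: no degree gives 149 − 6 = 143; degree gives 122 − 7 = 115. No deviation. ✓
  Low-ability: degree gives 122 − 27 = 95; no degree gives 149 − 3 = 146. Would deviate. ✗
Neither assignment is incentive-compatible.

None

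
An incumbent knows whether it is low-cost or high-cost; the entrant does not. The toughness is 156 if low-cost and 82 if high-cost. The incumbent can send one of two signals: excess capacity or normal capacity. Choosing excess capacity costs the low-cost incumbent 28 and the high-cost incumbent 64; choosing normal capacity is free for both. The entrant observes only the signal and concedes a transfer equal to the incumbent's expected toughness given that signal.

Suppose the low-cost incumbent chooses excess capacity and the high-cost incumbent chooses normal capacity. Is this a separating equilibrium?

If types separate, excess capacity earns payment 156 and normal capacity earns 82.
Low-cost: excess capacity gives 156 − 28 = 128; normal capacity gives 82 − 0 = 82. No deviation. ✓
High-cost: normal capacity gives 82 − 0 = 82; excess capacity gives 156 − 64 = 92. Would deviate. ✗

No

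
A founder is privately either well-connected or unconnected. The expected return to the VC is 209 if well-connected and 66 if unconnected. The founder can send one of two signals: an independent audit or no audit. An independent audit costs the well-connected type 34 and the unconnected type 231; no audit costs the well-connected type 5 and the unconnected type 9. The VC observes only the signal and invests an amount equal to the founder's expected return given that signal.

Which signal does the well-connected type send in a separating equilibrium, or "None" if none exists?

audit

Try well-connected → audit, unconnected → no audit:
  Under separation the VC infers type exactly: audit → well-connected (pays 209), no audit → unconnected (pays 66).
  Well-connected: audit gives 209 − 34 = 175; no audit gives 66 − 5 = 61. No deviation. ✓
  Unconnected: no audit gives 66 − 9 = 57; audit gives 209 − 231 = -22. No deviation. ✓
Both hold — the well-connected type sends audit.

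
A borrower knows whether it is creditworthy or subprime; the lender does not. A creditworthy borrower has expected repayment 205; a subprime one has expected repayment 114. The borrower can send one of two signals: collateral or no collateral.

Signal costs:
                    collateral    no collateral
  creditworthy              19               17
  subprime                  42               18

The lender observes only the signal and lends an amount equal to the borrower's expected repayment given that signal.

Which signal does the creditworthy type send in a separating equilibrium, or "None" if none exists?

Try creditworthy → collateral, subprime → no collateral:
  If types separate, collateral earns payment 205 and no collateral earns 114.
  Creditworthy: collateral gives 205 − 19 = 186; no collateral gives 114 − 17 = 97. No deviation. ✓
  Subprime: no collateral gives 114 − 18 = 96; collateral gives 205 − 42 = 163. Would deviate. ✗
Try creditworthy → no collateral, subprime → collateral:
  If types separate, no collateral earns payment 205 and collateral earns 114.
  Creditworthy: no collateral gives 205 − 17 = 188; collateral gives 114 − 19 = 95. No deviation. ✓
  Subprime: collateral gives 114 − 42 = 72; no collateral gives 205 − 18 = 187. Would deviate. ✗
Neither assignment is incentive-compatible.

None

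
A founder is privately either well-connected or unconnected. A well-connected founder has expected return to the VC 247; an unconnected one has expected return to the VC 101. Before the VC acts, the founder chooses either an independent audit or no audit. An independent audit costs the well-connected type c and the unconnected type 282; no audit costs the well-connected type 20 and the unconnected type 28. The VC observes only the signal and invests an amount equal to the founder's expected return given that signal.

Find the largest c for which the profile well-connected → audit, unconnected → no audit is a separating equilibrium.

Under separation: audit → well-connected (pays 247); no audit → unconnected (pays 101).
Unconnected: 101 − 28 = 73 ≥ 247 − 282 = -35. Holds regardless of c. ✓
Well-connected: 247 − c ≥ 101 − 20, so c ≤ 247 − 81 = 166.

166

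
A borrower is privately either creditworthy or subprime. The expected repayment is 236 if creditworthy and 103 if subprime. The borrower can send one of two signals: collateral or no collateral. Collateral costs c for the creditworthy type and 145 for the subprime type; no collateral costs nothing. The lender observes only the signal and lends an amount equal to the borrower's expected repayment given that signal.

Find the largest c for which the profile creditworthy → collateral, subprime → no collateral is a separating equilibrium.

Under separation: collateral → creditworthy (pays 236); no collateral → subprime (pays 103).
Subprime: 103 − 0 = 103 ≥ 236 − 145 = 91. Holds regardless of c. ✓
Creditworthy: 236 − c ≥ 103 − 0, so c ≤ 236 − 103 = 133.

133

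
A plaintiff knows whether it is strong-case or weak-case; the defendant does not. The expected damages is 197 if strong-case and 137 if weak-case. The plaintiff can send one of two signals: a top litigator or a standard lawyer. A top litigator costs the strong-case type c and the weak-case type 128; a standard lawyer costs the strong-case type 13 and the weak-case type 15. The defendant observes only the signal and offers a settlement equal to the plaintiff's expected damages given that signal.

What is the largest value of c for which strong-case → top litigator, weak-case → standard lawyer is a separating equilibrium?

Under separation: top litigator → strong-case (pays 197); standard lawyer → weak-case (pays 137).
Weak-case: 137 − 15 = 122 ≥ 197 − 128 = 69. Holds regardless of c. ✓
Strong-case: 197 − c ≥ 137 − 13, so c ≤ 197 − 124 = 73.

73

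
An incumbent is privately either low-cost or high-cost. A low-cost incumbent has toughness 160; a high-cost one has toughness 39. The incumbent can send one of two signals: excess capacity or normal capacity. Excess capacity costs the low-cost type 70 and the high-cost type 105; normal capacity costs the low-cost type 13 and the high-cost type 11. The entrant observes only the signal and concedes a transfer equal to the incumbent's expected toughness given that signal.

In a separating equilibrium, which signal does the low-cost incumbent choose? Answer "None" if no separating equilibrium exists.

Try low-cost → excess capacity, high-cost → normal capacity:
  If types separate, excess capacity earns payment 160 and normal capacity earns 39.
  Low-cost: excess capacity gives 160 − 70 = 90; normal capacity gives 39 − 13 = 26. No deviation. ✓
  High-cost: normal capacity gives 39 − 11 = 28; excess capacity gives 160 − 105 = 55. Would deviate. ✗
Try low-cost → normal capacity, high-cost → excess capacity:
  If types separate, normal capacity earns payment 160 and excess capacity earns 39.
  Low-cost: normal capacity gives 160 − 13 = 147; excess capacity gives 39 − 70 = -31. No deviation. ✓
  High-cost: excess capacity gives 39 − 105 = -66; normal capacity gives 160 − 11 = 149. Would deviate. ✗
Neither assignment is incentive-compatible.

None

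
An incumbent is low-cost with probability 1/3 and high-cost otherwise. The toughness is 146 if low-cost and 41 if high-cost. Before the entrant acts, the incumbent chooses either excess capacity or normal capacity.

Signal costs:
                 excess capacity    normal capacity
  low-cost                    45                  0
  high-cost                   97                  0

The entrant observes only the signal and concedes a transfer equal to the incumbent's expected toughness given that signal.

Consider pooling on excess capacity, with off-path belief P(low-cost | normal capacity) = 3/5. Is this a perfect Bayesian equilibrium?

No

At the pooled signal (excess capacity) the entrant holds the prior 1/3 and pays 1/3·146 + 2/3·41 = 76. Off-path (normal capacity) belief 3/5 gives 3/5·146 + 2/5·41 = 104.
Low-cost: excess capacity gives 76 − 45 = 31; normal capacity gives 104 − 0 = 104. Deviates. ✗
High-cost: excess capacity gives 76 − 97 = -21; normal capacity gives 104 − 0 = 104. Deviates. ✗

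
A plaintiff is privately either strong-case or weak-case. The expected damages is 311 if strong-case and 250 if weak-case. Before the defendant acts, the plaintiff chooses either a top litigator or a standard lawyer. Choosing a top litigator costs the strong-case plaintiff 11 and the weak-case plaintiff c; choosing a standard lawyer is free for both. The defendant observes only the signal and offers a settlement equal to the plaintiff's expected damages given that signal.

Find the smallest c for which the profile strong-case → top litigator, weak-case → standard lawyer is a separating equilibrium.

Under separation: top litigator → strong-case (pays 311); standard lawyer → weak-case (pays 250).
Strong-case: 311 − 11 = 300 ≥ 250 − 0 = 250. Holds regardless of c. ✓
Weak-case: 250 − 0 ≥ 311 − c, so c ≥ 311 − 250 = 61.

61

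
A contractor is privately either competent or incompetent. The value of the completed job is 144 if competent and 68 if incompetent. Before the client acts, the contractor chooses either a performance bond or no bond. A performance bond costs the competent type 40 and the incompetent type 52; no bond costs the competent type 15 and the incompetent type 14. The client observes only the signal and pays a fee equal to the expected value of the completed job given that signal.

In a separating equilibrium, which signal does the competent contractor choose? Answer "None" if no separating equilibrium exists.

None

Try competent → bond, incompetent → no bond:
  If types separate, bond earns payment 144 and no bond earns 68.
  Competent: bond gives 144 − 40 = 104; no bond gives 68 − 15 = 53. No deviation. ✓
  Incompetent: no bond gives 68 − 14 = 54; bond gives 144 − 52 = 92. Would deviate. ✗
Try competent → no bond, incompetent → bond:
  If types separate, no bond earns payment 144 and bond earns 68.
  Competent: no bond gives 144 − 15 = 129; bond gives 68 − 40 = 28. No deviation. ✓
  Incompetent: bond gives 68 − 52 = 16; no bond gives 144 − 14 = 130. Would deviate. ✗
Neither assignment is incentive-compatible.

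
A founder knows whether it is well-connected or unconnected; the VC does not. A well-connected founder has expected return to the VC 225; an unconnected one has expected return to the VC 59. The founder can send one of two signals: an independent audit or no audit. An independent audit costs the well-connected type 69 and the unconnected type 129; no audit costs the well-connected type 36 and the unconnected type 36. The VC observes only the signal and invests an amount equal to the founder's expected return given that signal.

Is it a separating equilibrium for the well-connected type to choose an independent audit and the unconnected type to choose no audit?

If types separate, audit earns payment 225 and no audit earns 59.
Well-connected: audit gives 225 − 69 = 156; no audit gives 59 − 36 = 23. No deviation. ✓
Unconnected: no audit gives 59 − 36 = 23; audit gives 225 − 129 = 96. Would deviate. ✗

No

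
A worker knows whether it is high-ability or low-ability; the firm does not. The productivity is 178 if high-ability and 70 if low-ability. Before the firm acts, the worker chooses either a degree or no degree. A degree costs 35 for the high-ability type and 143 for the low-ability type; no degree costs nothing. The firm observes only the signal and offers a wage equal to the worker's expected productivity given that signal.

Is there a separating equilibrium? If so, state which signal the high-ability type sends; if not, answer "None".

degree

Try high-ability → degree, low-ability → no degree:
  Under separation the firm infers type exactly: degree → high-ability (pays 178), no degree → low-ability (pays 70).
  High-ability: degree gives 178 − 35 = 143; no degree gives 70 − 0 = 70. No deviation. ✓
  Low-ability: no degree gives 70 − 0 = 70; degree gives 178 − 143 = 35. No deviation. ✓
Both hold — the high-ability type sends degree.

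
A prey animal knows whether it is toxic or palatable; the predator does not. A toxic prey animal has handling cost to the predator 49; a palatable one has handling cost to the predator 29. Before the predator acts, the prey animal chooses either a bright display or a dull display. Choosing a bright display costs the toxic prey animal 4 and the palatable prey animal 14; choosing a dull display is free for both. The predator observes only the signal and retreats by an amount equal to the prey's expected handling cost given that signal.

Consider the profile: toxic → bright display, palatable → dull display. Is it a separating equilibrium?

If types separate, bright display earns payment 49 and dull display earns 29.
Toxic: bright display gives 49 − 4 = 45; dull display gives 29 − 0 = 29. No deviation. ✓
Palatable: dull display gives 29 − 0 = 29; bright display gives 49 − 14 = 35. Would deviate. ✗

No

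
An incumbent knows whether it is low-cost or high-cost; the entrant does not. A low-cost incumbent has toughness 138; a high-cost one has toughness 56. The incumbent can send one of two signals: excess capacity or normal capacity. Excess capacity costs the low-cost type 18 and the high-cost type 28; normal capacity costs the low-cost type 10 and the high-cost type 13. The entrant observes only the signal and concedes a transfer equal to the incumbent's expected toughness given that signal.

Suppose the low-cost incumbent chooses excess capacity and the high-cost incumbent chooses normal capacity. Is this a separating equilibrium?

No

If types separate, excess capacity earns payment 138 and normal capacity earns 56.
Low-cost: excess capacity gives 138 − 18 = 120; normal capacity gives 56 − 10 = 46. No deviation. ✓
High-cost: normal capacity gives 56 − 13 = 43; excess capacity gives 138 − 28 = 110. Would deviate. ✗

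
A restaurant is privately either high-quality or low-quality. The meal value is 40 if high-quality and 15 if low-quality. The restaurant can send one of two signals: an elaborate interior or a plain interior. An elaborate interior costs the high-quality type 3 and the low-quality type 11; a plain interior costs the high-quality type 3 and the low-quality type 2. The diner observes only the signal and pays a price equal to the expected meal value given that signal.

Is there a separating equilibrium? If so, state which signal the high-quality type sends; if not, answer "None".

None

Try high-quality → elaborate interior, low-quality → plain interior:
  If types separate, elaborate interior earns payment 40 and plain interior earns 15.
  High-quality: elaborate interior gives 40 − 3 = 37; plain interior gives 15 − 3 = 12. No deviation. ✓
  Low-quality: plain interior gives 15 − 2 = 13; elaborate interior gives 40 − 11 = 29. Would deviate. ✗
Try high-quality → plain interior, low-quality → elaborate interior:
  If types separate, plain interior earns payment 40 and elaborate interior earns 15.
  High-quality: plain interior gives 40 − 3 = 37; elaborate interior gives 15 − 3 = 12. No deviation. ✓
  Low-quality: elaborate interior gives 15 − 11 = 4; plain interior gives 40 − 2 = 38. Would deviate. ✗
Neither assignment is incentive-compatible.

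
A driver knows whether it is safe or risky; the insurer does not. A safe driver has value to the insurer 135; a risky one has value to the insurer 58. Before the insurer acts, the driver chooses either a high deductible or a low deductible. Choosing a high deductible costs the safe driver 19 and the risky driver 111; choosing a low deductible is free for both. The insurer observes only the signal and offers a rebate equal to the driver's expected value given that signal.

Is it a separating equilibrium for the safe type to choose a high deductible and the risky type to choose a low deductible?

Under separation the insurer infers type exactly: high deductible → safe (pays 135), low deductible → risky (pays 58).
Safe: high deductible gives 135 − 19 = 116; low deductible gives 58 − 0 = 58. No deviation. ✓
Risky: low deductible gives 58 − 0 = 58; high deductible gives 135 − 111 = 24. No deviation. ✓
Both incentive constraints hold.

Yes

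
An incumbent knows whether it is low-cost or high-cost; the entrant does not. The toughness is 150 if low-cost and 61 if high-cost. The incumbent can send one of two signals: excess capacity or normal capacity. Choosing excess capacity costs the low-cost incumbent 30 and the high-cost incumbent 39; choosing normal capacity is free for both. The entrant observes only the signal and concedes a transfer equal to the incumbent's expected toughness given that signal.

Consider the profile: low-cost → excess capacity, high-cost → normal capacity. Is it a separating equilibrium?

If types separate, excess capacity earns payment 150 and normal capacity earns 61.
Low-cost: excess capacity gives 150 − 30 = 120; normal capacity gives 61 − 0 = 61. No deviation. ✓
High-cost: normal capacity gives 61 − 0 = 61; excess capacity gives 150 − 39 = 111. Would deviate. ✗

No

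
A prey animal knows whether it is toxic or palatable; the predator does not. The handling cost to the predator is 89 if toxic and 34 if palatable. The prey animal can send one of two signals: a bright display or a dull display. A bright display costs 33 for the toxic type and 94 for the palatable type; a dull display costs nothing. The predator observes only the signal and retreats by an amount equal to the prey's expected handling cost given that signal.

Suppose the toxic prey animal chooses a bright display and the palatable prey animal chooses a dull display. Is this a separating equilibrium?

Yes

If types separate, bright display earns payment 89 and dull display earns 34.
Toxic: bright display gives 89 − 33 = 56; dull display gives 34 − 0 = 34. No deviation. ✓
Palatable: dull display gives 34 − 0 = 34; bright display gives 89 − 94 = -5. No deviation. ✓
Neither type gains from mimicking the other.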